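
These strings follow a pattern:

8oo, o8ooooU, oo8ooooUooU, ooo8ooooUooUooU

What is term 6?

Every step adds o to the front and ooU to the end of the previous string.
From ooo8ooooUooUooU, 2 further steps: ooo8ooooUooUooU → oooo8ooooUooUooUooU → (answer).

ooooo8ooooUooUooUooUooU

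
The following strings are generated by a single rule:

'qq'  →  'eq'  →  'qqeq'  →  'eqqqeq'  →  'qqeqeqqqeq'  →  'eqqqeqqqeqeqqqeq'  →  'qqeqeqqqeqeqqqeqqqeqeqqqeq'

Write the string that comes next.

Each term (from the third on) is the two preceding terms concatenated in order: term 3 = qq·eq = qqeq.
The next term joins eqqqeqqqeqeqqqeq and qqeqeqqqeqeqqqeqqqeqeqqqeq.

eqqqeqqqeqeqqqeqqqeqeqqqeqeqqqeqqqeqeqqqeq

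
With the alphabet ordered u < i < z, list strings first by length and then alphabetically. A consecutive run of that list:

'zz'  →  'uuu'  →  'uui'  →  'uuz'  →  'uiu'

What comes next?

Treat uiu as a base-3 numeral over the given alphabet and add one, carrying through any trailing z's.

uii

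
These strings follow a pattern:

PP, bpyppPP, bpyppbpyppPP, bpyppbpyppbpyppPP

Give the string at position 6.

The strings grow by a fixed prefix bpypp each time.
From bpyppbpyppbpyppPP, 2 further steps: bpyppbpyppbpyppPP → bpyppbpyppbpyppbpyppPP → (answer).

bpyppbpyppbpyppbpyppbpyppPP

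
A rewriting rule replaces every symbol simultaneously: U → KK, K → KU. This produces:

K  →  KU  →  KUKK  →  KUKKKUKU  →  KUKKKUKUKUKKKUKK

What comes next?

Rewriting the 16 symbols of KUKKKUKUKUKKKUKK one by one yields KU KK KU KU KU KK KU KK KU KK KU KU KU KK KU KU; concatenated:

KUKKKUKUKUKKKUKKKUKKKUKUKUKKKUKU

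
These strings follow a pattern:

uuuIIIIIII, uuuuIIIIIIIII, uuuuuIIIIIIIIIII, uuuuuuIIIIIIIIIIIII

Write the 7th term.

Each string has the form u^{n} I^{2n+1}, where the shown terms are n = 3, 4, 5, 6.
Setting n = 9 gives 9, 19 characters in each block.

uuuuuuuuuIIIIIIIIIIIIIIIIIII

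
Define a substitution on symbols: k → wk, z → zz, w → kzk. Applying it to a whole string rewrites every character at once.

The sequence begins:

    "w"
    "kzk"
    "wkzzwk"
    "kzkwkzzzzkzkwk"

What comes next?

Rewriting the 14 symbols of kzkwkzzzzkzkwk one by one yields wk zz wk kzk wk zz zz zz zz wk zz wk kzk wk; concatenated:

wkzzwkkzkwkzzzzzzzzwkzzwkkzkwk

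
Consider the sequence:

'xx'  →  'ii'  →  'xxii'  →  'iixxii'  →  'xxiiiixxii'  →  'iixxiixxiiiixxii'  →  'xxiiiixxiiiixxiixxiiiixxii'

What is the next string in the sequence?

iixxiixxiiiixxiixxiiiixxiiiixxiixxiiiixxii

From term 3 onward, concatenate the second-to-last term with the last: xx·ii = xxii, ii·xxii = iixxii, …
The next term joins iixxiixxiiiixxii and xxiiiixxiiiixxiixxiiiixxii.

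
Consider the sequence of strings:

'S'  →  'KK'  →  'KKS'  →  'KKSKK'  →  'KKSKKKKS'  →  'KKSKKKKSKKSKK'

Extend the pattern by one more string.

From term 3 onward, concatenate the last term with the second-to-last: KK·S = KKS, KKS·KK = KKSKK, …
So term 7 is KKSKKKKSKKSKK·KKSKKKKS.

KKSKKKKSKKSKKKKSKKKKS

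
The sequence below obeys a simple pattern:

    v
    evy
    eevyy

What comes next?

eeevyyy

s(k+1) = e·s(k)·y, so each term gains e as a prefix and y as a suffix.
So the next term is e·eevyy·y.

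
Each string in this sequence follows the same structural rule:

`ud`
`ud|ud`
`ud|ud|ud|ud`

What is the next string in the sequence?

Each string is two copies of the previous one joined by '|'.
Doubling ud|ud|ud|ud with '|' between the halves:

ud|ud|ud|ud|ud|ud|ud|ud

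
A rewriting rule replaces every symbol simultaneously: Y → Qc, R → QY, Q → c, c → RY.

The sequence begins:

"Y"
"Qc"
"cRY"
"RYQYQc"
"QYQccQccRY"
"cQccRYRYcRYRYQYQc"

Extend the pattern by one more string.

Replace each of the 17 characters of cQccRYRYcRYRYQYQc in place — RY c RY RY QY Qc QY Qc RY QY Qc QY Qc c Qc c RY — and concatenate.

RYcRYRYQYQcQYQcRYQYQcQYQccQccRY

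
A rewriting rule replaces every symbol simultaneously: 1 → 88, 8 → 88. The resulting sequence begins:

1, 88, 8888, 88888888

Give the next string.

8888888888888888

Rewriting each symbol of 88888888: 8→88, 8→88, 8→88, 8→88, 8→88, 8→88, 8→88, 8→88, which concatenates to 88 88 88 88 88 88 88 88.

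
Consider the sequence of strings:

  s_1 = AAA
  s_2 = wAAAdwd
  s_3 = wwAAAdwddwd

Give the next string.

wwwAAAdwddwddwd

Every step adds w to the front and dwd to the end of the previous string.
One more step from wwAAAdwddwd gives the answer.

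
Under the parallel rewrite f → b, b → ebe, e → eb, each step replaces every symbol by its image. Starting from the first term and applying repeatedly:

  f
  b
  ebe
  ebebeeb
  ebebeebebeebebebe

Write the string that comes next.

Rewriting the 17 symbols of ebebeebebeebebebe one by one yields eb ebe eb ebe eb eb ebe eb ebe eb eb ebe eb ebe eb ebe eb; concatenated:

ebebeebebeebebebeebebeebebebeebebeebebeeb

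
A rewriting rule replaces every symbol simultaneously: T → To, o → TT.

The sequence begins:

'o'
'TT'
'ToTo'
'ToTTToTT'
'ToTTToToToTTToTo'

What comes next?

Rewriting the 16 symbols of ToTTToToToTTToTo one by one yields To TT To To To TT To TT To TT To To To TT To TT; concatenated:

ToTTToToToTTToTTToTTToToToTTToTT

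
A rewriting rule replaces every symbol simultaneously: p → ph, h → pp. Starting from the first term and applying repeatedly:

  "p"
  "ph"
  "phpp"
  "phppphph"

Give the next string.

phppphphphppphpp

Expanding phppphph: p→ph, h→pp, p→ph, p→ph, p→ph, h→pp, p→ph, h→pp. Concatenated: ph pp ph ph ph pp ph pp.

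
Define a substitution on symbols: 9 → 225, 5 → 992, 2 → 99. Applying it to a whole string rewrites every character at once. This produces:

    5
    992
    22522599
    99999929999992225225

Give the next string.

φ(99999929999992225225) expands symbol-by-symbol to 225 225 225 225 225 225 99 225 225 225 225 225 225 99 99 99 992 99 99 992; joining the 20 pieces gives the next term.

225225225225225225992252252252252252259999999929999992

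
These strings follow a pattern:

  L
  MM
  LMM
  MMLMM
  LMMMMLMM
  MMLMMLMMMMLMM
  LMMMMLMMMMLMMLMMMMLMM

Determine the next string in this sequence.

MMLMMLMMMMLMMLMMMMLMMMMLMMLMMMMLMM

From term 3 onward, concatenate the second-to-last term with the last: L·MM = LMM, MM·LMM = MMLMM, …
So term 8 is MMLMMLMMMMLMM·LMMMMLMMMMLMMLMMMMLMM.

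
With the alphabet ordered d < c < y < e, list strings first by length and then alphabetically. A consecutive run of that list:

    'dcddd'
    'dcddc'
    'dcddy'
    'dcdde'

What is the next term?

The successor of dcdde increments the rightmost position that isn't already e and resets every position after it to d.

dcdcd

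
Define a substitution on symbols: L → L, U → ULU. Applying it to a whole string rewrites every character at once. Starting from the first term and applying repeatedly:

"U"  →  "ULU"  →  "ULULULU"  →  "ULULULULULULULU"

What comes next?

Applying the rule to each of the 15 symbols of ULULULULULULULU gives the pieces ULU L ULU L ULU L ULU L ULU L ULU L ULU L ULU, which concatenate to the answer.

ULULULULULULULULULULULULULULULU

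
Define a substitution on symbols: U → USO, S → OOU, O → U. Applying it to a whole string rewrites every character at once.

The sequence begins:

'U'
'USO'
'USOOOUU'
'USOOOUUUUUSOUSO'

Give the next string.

Applying the rule to each of the 15 symbols of USOOOUUUUUSOUSO gives the pieces USO OOU U U U USO USO USO USO USO OOU U USO OOU U, which concatenate to the answer.

USOOOUUUUUSOUSOUSOUSOUSOOOUUUSOOOUU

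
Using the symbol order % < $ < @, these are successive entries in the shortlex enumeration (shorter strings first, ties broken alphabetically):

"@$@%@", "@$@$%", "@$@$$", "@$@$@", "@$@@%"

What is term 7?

Stepping forward 2 times from @$@@%: @$@@% → @$@@$, then the target.

@$@@@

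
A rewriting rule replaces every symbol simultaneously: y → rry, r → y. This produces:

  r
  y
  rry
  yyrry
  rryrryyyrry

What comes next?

yyrryyyrryrryrryyyrry

Apply φ to rryrryyyrry symbol by symbol: r→y, r→y, y→rry, r→y, r→y, y→rry, y→rry, y→rry, r→y, r→y, y→rry; joined: y y rry y y rry rry rry y y rry.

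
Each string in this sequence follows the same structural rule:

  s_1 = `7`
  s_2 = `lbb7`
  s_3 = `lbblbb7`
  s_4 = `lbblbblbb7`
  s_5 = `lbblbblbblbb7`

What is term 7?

lbblbblbblbblbblbb7

Each term is the previous one with lbb prepended.
From lbblbblbblbb7, 2 further steps: lbblbblbblbb7 → lbblbblbblbblbb7 → (answer).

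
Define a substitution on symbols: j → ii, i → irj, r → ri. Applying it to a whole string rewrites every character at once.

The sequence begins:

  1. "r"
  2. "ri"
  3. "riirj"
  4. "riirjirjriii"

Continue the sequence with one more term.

riirjirjriiiirjriiiriirjirjirj

Rewriting each symbol of riirjirjriii: r→ri, i→irj, i→irj, r→ri, j→ii, i→irj, r→ri, j→ii, r→ri, i→irj, i→irj, i→irj, which concatenates to ri irj irj ri ii irj ri ii ri irj irj irj.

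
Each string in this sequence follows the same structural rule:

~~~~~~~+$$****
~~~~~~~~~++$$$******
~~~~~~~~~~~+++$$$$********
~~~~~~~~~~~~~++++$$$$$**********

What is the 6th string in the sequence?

Term n consists of 2n+3 ~'s, followed by n-1 +'s, followed by n $'s, followed by 2n *'s, where the shown terms are n = 2, 3, 4, 5.
For term 6, n = 7, so the run lengths are 17, 6, 7, 14.

~~~~~~~~~~~~~~~~~++++++$$$$$$$**************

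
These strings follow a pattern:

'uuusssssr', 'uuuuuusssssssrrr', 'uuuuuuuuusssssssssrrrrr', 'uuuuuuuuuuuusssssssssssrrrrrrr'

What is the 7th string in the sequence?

uuuuuuuuuuuuuuuuuuuuusssssssssssssssssrrrrrrrrrrrrr

The n-th term is 3n u's then 2n+3 s's then 2n-1 r's (n = 1, 2, …).
For term 7, n = 7, so the run lengths are 21, 17, 13.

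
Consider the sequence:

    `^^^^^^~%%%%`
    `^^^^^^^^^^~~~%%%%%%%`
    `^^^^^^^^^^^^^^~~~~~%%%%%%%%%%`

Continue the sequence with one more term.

The n-th term is 4n+2 ^'s then 2n-1 ~'s then 3n+1 %'s (n = 1, 2, …).
At n = 4 the blocks have lengths 18, 7, 13.

^^^^^^^^^^^^^^^^^^~~~~~~~%%%%%%%%%%%%%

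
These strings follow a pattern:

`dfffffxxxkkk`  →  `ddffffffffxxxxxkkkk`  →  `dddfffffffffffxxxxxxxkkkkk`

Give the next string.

ddddffffffffffffffxxxxxxxxxkkkkkk

Reading off run lengths: d runs 1, 2, 3; f runs 5, 8, 11; x runs 3, 5, 7; k runs 3, 4, 5 — each is linear in n (n = 1, 2, …).
Setting n = 4 gives 4, 14, 9, 6 characters in each block.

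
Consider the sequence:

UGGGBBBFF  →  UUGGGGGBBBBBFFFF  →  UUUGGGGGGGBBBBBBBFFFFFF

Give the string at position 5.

UUUUUGGGGGGGGGGGBBBBBBBBBBBFFFFFFFFFF

The n-th term is n U's then 2n+1 G's then 2n+1 B's then 2n F's (n = 1, 2, …).
Setting n = 5 gives 5, 11, 11, 10 characters in each block.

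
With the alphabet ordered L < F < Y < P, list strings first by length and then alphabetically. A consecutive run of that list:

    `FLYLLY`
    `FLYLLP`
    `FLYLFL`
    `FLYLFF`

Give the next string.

The successor of FLYLFF increments the rightmost position that isn't already P and resets every position after it to L.

FLYLFY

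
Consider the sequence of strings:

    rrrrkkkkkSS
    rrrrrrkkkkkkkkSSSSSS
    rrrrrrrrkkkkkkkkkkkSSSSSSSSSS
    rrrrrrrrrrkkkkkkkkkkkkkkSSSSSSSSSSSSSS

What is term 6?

The n-th term is 2n+2 r's then 3n+2 k's then 4n-2 S's (n = 1, 2, …).
At n = 6 the blocks have lengths 14, 20, 22.

rrrrrrrrrrrrrrkkkkkkkkkkkkkkkkkkkkSSSSSSSSSSSSSSSSSSSSSS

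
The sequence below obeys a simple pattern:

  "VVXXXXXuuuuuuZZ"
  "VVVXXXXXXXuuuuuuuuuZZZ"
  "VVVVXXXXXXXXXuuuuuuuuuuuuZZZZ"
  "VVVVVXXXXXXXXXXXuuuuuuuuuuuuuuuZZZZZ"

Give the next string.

The n-th term is n V's then 2n+1 X's then 3n u's then n Z's, where the shown terms are n = 2, 3, 4, 5.
Setting n = 6 gives 6, 13, 18, 6 characters in each block.

VVVVVVXXXXXXXXXXXXXuuuuuuuuuuuuuuuuuuZZZZZZ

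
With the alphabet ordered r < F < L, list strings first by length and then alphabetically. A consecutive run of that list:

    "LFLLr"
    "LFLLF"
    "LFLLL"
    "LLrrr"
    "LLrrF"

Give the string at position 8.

LLrFF

Stepping forward 3 times from LLrrF: LLrrF → LLrrL → LLrFr, then the target.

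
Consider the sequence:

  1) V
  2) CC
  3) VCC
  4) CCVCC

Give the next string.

VCCCCVCC

This is a Fibonacci-style word recurrence s(k) = s(k−2)·s(k−1): e.g. V·CC = VCC.
Continuing: VCC · CCVCC gives term 5.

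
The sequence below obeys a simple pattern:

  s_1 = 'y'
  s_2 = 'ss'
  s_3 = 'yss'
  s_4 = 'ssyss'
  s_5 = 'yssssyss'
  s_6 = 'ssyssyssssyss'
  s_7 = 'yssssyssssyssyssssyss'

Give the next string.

This is a Fibonacci-style word recurrence s(k) = s(k−2)·s(k−1): e.g. y·ss = yss.
So term 8 is ssyssyssssyss·yssssyssssyssyssssyss.

ssyssyssssyssyssssyssssyssyssssyss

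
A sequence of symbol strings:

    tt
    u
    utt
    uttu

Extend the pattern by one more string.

uttuutt

This is a Fibonacci-style word recurrence s(k) = s(k−1)·s(k−2): e.g. u·tt = utt.
The next term joins uttu and utt.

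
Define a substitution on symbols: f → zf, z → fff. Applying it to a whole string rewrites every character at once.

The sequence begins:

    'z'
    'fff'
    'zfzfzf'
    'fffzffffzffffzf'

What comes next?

zfzfzffffzfzfzfzffffzfzfzfzffffzf

Applying the rule to each of the 15 symbols of fffzffffzffffzf gives the pieces zf zf zf fff zf zf zf zf fff zf zf zf zf fff zf, which concatenate to the answer.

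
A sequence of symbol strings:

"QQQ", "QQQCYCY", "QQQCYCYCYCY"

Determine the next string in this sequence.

Each term is the previous one with CYCY appended.
So the next term is QQQCYCYCYCY·CYCY.

QQQCYCYCYCYCYCY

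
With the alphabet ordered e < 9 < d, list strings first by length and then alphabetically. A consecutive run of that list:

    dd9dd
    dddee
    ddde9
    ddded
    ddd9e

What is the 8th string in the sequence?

Stepping forward 3 times from ddd9e: ddd9e → ddd99 → ddd9d, then the target.

dddde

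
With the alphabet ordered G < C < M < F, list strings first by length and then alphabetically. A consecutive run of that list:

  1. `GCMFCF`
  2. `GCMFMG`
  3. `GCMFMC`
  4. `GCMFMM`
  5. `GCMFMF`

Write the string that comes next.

The successor of GCMFMF increments the rightmost position that isn't already F and resets every position after it to G.

GCMFFG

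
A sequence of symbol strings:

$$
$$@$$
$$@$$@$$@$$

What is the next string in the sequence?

s(k+1) = s(k)·@·s(k) — each term doubles the last with '@' between the halves.
Doubling $$@$$@$$@$$ with '@' between the halves:

$$@$$@$$@$$@$$@$$@$$@$$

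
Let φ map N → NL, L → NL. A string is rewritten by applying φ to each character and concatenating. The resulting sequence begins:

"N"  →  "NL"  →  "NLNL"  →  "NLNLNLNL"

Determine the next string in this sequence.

Rewriting each symbol of NLNLNLNL: N→NL, L→NL, N→NL, L→NL, N→NL, L→NL, N→NL, L→NL, which concatenates to NL NL NL NL NL NL NL NL.

NLNLNLNLNLNLNLNL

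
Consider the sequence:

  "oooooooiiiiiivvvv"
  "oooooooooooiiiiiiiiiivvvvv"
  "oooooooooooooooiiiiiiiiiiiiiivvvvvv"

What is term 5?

oooooooooooooooooooooooiiiiiiiiiiiiiiiiiiiiiivvvvvvvv

Reading off run lengths: o runs 7, 11, 15; i runs 6, 10, 14; v runs 4, 5, 6 — each is linear in n (n = 1, 2, …).
Setting n = 5 gives 23, 22, 8 characters in each block.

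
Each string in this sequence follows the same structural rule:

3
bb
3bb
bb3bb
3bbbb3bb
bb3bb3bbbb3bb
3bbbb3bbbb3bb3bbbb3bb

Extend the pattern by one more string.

bb3bb3bbbb3bb3bbbb3bbbb3bb3bbbb3bb

This is a Fibonacci-style word recurrence s(k) = s(k−2)·s(k−1): e.g. 3·bb = 3bb.
The next term joins bb3bb3bbbb3bb and 3bbbb3bbbb3bb3bbbb3bb.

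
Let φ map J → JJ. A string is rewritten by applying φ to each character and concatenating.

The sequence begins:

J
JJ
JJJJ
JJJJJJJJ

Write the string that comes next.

Apply φ to JJJJJJJJ symbol by symbol: J→JJ, J→JJ, J→JJ, J→JJ, J→JJ, J→JJ, J→JJ, J→JJ; joined: JJ JJ JJ JJ JJ JJ JJ JJ.

JJJJJJJJJJJJJJJJ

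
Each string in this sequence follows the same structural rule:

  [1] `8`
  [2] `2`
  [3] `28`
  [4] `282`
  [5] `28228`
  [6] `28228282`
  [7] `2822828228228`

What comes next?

Each term (from the third on) is the previous term followed by the one before it: term 3 = 2·8 = 28.
The next term joins 2822828228228 and 28228282.

282282822822828228282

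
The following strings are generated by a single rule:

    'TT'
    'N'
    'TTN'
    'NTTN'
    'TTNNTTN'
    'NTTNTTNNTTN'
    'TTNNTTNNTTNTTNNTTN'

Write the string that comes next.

NTTNTTNNTTNTTNNTTNNTTNTTNNTTN

Each term (from the third on) is the two preceding terms concatenated in order: term 3 = TT·N = TTN.
The next term joins NTTNTTNNTTN and TTNNTTNNTTNTTNNTTN.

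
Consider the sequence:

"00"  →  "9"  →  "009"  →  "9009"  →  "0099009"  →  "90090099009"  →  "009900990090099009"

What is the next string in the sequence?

From term 3 onward, concatenate the second-to-last term with the last: 00·9 = 009, 9·009 = 9009, …
The next term joins 90090099009 and 009900990090099009.

90090099009009900990090099009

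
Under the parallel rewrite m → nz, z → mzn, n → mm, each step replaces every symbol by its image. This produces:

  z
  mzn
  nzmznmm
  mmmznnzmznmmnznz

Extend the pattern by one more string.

φ(mmmznnzmznmmnznz) expands symbol-by-symbol to nz nz nz mzn mm mm mzn nz mzn mm nz nz mm mzn mm mzn; joining the 16 pieces gives the next term.

nznznzmznmmmmmznnzmznmmnznzmmmznmmmzn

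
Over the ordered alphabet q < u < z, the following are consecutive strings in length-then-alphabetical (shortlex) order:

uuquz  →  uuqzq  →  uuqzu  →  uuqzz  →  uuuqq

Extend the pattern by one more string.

uuuqu

Treat uuuqq as a base-3 numeral over the given alphabet and add one, carrying through any trailing z's.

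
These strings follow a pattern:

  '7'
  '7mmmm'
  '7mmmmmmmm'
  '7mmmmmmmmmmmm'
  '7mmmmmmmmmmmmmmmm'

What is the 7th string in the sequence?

The strings grow by a fixed suffix mmmm each time.
From 7mmmmmmmmmmmmmmmm, 2 further steps: 7mmmmmmmmmmmmmmmm → 7mmmmmmmmmmmmmmmmmmmm → (answer).

7mmmmmmmmmmmmmmmmmmmmmmmm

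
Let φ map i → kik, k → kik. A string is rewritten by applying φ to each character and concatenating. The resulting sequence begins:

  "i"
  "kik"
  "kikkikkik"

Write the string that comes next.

kikkikkikkikkikkikkikkikkik

Expanding kikkikkik: k→kik, i→kik, k→kik, k→kik, i→kik, k→kik, k→kik, i→kik, k→kik. Concatenated: kik kik kik kik kik kik kik kik kik.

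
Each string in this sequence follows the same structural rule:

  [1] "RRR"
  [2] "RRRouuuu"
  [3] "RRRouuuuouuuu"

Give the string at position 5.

Each term is the previous one with ouuuu appended.
From RRRouuuuouuuu, 2 further steps: RRRouuuuouuuu → RRRouuuuouuuuouuuu → (answer).

RRRouuuuouuuuouuuuouuuu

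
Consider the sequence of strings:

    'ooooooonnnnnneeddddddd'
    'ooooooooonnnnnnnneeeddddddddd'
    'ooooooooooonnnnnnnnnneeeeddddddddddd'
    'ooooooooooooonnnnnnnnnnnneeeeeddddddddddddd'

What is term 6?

ooooooooooooooooonnnnnnnnnnnnnnnneeeeeeeddddddddddddddddd

Reading off run lengths: o runs 7, 9, 11, 13; n runs 6, 8, 10, 12; e runs 2, 3, 4, 5; d runs 7, 9, 11, 13 — each is linear in n, where the shown terms are n = 2, 3, 4, 5.
For term 6, n = 7, so the run lengths are 17, 16, 7, 17.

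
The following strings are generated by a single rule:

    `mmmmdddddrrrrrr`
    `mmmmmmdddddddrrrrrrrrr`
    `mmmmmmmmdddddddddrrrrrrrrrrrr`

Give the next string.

mmmmmmmmmmdddddddddddrrrrrrrrrrrrrrr

Term n consists of 2n+2 m's, followed by 2n+3 d's, followed by 3n+3 r's (n = 1, 2, …).
For the next term, n = 4, so the run lengths are 10, 11, 15.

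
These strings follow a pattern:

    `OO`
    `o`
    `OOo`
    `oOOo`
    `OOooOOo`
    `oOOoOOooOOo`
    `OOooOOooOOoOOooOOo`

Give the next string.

oOOoOOooOOoOOooOOooOOoOOooOOo

This is a Fibonacci-style word recurrence s(k) = s(k−2)·s(k−1): e.g. OO·o = OOo.
Continuing: oOOoOOooOOo · OOooOOooOOoOOooOOo gives term 8.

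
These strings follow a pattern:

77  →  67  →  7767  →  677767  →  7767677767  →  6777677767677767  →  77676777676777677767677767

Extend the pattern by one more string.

677767776767776777676777676777677767677767

Each term (from the third on) is the two preceding terms concatenated in order: term 3 = 77·67 = 7767.
The next term joins 6777677767677767 and 77676777676777677767677767.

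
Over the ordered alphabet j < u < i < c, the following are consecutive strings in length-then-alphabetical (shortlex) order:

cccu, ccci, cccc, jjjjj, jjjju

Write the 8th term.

jjjuj

Stepping forward 3 times from jjjju: jjjju → jjjji → jjjjc, then the target.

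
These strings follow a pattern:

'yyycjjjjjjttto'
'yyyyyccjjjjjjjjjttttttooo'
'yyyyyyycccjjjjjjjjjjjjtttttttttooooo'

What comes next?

yyyyyyyyyccccjjjjjjjjjjjjjjjttttttttttttooooooo

The n-th term is 2n+1 y's then n c's then 3n+3 j's then 3n t's then 2n-1 o's (n = 1, 2, …).
For the next term, n = 4, so the run lengths are 9, 4, 15, 12, 7.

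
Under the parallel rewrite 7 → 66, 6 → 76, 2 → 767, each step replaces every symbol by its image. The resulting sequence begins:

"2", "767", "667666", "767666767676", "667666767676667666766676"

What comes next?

φ(667666767676667666766676) expands symbol-by-symbol to 76 76 66 76 76 76 66 76 66 76 66 76 76 76 66 76 76 76 66 76 76 76 66 76; joining the 24 pieces gives the next term.

767666767676667666766676767666767676667676766676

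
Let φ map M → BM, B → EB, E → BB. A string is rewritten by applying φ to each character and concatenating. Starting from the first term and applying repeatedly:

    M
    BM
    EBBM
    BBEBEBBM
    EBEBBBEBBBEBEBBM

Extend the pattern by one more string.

BBEBBBEBEBEBBBEBEBEBBBEBBBEBEBBM

φ(EBEBBBEBBBEBEBBM) expands symbol-by-symbol to BB EB BB EB EB EB BB EB EB EB BB EB BB EB EB BM; joining the 16 pieces gives the next term.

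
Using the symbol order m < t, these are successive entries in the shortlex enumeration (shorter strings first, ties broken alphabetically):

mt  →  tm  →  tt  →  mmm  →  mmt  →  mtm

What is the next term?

The successor of mtm increments the rightmost position that isn't already t and resets every position after it to m.

mtt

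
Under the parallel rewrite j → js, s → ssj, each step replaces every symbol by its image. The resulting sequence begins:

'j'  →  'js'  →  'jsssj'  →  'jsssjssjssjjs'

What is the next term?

φ(jsssjssjssjjs) expands symbol-by-symbol to js ssj ssj ssj js ssj ssj js ssj ssj js js ssj; joining the 13 pieces gives the next term.

jsssjssjssjjsssjssjjsssjssjjsjsssj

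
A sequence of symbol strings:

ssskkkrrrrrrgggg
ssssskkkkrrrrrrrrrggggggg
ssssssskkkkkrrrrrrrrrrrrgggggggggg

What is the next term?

ssssssssskkkkkkrrrrrrrrrrrrrrrggggggggggggg

The n-th term is 2n-1 s's then n+1 k's then 3n r's then 3n-2 g's, where the shown terms are n = 2, 3, 4.
For the next term, n = 5, so the run lengths are 9, 6, 15, 13.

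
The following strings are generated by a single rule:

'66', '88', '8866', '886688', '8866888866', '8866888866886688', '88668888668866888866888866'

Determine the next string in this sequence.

Each term (from the third on) is the previous term followed by the one before it: term 3 = 88·66 = 8866.
The next term joins 88668888668866888866888866 and 8866888866886688.

886688886688668888668888668866888866886688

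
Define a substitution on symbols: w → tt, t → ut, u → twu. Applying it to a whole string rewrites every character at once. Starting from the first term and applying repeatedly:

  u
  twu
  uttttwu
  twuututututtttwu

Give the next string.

Rewriting the 16 symbols of twuututututtttwu one by one yields ut tt twu twu ut twu ut twu ut twu ut ut ut ut tt twu; concatenated:

uttttwutwuuttwuuttwuuttwuututututtttwu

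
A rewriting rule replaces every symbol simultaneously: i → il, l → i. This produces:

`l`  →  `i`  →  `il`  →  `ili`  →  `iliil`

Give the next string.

Rewriting each symbol of iliil: i→il, l→i, i→il, i→il, l→i, which concatenates to il i il il i.

iliilili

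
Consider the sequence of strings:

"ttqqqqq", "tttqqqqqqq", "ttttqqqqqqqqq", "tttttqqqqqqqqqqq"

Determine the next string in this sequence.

Reading off run lengths: t runs 2, 3, 4, 5; q runs 5, 7, 9, 11 — each is linear in n, where the shown terms are n = 2, 3, 4, 5.
For the next term, n = 6, so the run lengths are 6, 13.

ttttttqqqqqqqqqqqqq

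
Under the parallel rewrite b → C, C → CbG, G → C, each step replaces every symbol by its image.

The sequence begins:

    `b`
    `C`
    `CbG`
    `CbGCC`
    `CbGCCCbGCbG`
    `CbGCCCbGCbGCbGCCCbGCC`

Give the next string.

Rewriting the 21 symbols of CbGCCCbGCbGCbGCCCbGCC one by one yields CbG C C CbG CbG CbG C C CbG C C CbG C C CbG CbG CbG C C CbG CbG; concatenated:

CbGCCCbGCbGCbGCCCbGCCCbGCCCbGCbGCbGCCCbGCbG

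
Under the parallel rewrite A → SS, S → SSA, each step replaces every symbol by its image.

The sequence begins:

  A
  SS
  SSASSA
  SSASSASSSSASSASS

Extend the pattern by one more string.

SSASSASSSSASSASSSSASSASSASSASSSSASSASSSSASSA

Replace each of the 16 characters of SSASSASSSSASSASS in place — SSA SSA SS SSA SSA SS SSA SSA SSA SSA SS SSA SSA SS SSA SSA — and concatenate.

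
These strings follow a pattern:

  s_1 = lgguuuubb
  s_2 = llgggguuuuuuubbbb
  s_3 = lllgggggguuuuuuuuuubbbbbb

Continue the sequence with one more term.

Term n consists of n l's, followed by 2n g's, followed by 3n+1 u's, followed by 2n b's (n = 1, 2, …).
At n = 4 the blocks have lengths 4, 8, 13, 8.

llllgggggggguuuuuuuuuuuuubbbbbbbb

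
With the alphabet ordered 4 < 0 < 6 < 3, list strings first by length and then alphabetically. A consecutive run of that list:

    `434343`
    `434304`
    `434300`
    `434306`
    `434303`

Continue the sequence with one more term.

Treat 434303 as a base-4 numeral over the given alphabet and add one, carrying through any trailing 3's.

434364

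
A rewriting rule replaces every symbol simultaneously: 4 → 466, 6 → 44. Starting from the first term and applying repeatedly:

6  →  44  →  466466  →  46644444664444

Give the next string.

Applying the rule to each of the 14 symbols of 46644444664444 gives the pieces 466 44 44 466 466 466 466 466 44 44 466 466 466 466, which concatenate to the answer.

46644444664664664664664444466466466466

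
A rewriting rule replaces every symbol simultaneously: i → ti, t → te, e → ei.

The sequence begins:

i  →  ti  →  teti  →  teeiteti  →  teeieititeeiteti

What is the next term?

teeieitieititetiteeieititeeiteti

Replace each of the 16 characters of teeieititeeiteti in place — te ei ei ti ei ti te ti te ei ei ti te ei te ti — and concatenate.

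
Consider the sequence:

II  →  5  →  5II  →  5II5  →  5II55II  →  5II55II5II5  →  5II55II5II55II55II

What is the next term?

This is a Fibonacci-style word recurrence s(k) = s(k−1)·s(k−2): e.g. 5·II = 5II.
So term 8 is 5II55II5II55II55II·5II55II5II5.

5II55II5II55II55II5II55II5II5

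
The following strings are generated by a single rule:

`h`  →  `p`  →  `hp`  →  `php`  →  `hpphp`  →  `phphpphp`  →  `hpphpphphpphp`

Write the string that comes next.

This is a Fibonacci-style word recurrence s(k) = s(k−2)·s(k−1): e.g. h·p = hp.
Continuing: phphpphp · hpphpphphpphp gives term 8.

phphpphphpphpphphpphp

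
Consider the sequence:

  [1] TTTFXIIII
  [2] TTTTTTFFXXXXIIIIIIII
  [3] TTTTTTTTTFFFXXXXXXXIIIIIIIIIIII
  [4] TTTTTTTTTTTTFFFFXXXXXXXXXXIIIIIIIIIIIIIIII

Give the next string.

Each string has the form T^{3n} F^{n} X^{3n-2} I^{4n} (n = 1, 2, …).
For the next term, n = 5, so the run lengths are 15, 5, 13, 20.

TTTTTTTTTTTTTTTFFFFFXXXXXXXXXXXXXIIIIIIIIIIIIIIIIIIII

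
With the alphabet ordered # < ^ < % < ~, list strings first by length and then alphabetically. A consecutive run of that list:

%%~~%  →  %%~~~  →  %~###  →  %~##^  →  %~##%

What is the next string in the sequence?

%~##~

The successor of %~##% increments the rightmost position that isn't already ~ and resets every position after it to #.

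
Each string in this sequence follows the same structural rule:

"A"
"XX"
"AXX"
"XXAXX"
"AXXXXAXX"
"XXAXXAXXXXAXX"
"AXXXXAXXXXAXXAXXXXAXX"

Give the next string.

Each term (from the third on) is the two preceding terms concatenated in order: term 3 = A·XX = AXX.
The next term joins XXAXXAXXXXAXX and AXXXXAXXXXAXXAXXXXAXX.

XXAXXAXXXXAXXAXXXXAXXXXAXXAXXXXAXX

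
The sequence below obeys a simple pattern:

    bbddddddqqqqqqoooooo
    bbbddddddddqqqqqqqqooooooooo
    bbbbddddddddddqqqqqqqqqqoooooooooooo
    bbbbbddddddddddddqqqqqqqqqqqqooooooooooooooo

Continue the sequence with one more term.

bbbbbbddddddddddddddqqqqqqqqqqqqqqoooooooooooooooooo

The n-th term is n b's then 2n+2 d's then 2n+2 q's then 3n o's, where the shown terms are n = 2, 3, 4, 5.
Setting n = 6 gives 6, 14, 14, 18 characters in each block.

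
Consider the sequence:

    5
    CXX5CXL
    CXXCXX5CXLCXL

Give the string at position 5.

CXXCXXCXXCXX5CXLCXLCXLCXL

s(k+1) = CXX·s(k)·CXL, so each term gains CXX as a prefix and CXL as a suffix.
From CXXCXX5CXLCXL, 2 further steps: CXXCXX5CXLCXL → CXXCXXCXX5CXLCXLCXL → (answer).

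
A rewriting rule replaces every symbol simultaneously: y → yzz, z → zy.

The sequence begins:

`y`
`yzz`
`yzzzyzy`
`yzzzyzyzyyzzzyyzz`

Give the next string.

Rewriting the 17 symbols of yzzzyzyzyyzzzyyzz one by one yields yzz zy zy zy yzz zy yzz zy yzz yzz zy zy zy yzz yzz zy zy; concatenated:

yzzzyzyzyyzzzyyzzzyyzzyzzzyzyzyyzzyzzzyzy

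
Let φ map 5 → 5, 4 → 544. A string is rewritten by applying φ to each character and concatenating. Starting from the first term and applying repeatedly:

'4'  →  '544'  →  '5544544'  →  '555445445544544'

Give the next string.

5555445445544544555445445544544

Replace each of the 15 characters of 555445445544544 in place — 5 5 5 544 544 5 544 544 5 5 544 544 5 544 544 — and concatenate.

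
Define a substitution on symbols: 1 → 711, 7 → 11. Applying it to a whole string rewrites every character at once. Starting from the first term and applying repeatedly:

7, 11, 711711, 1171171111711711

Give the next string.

Applying the rule to each of the 16 symbols of 1171171111711711 gives the pieces 711 711 11 711 711 11 711 711 711 711 11 711 711 11 711 711, which concatenate to the answer.

71171111711711117117117117111171171111711711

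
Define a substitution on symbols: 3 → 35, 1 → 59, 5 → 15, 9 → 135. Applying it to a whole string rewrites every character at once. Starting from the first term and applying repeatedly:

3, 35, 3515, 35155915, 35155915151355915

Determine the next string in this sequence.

351559151513559155915593515151355915

φ(35155915151355915) expands symbol-by-symbol to 35 15 59 15 15 135 59 15 59 15 59 35 15 15 135 59 15; joining the 17 pieces gives the next term.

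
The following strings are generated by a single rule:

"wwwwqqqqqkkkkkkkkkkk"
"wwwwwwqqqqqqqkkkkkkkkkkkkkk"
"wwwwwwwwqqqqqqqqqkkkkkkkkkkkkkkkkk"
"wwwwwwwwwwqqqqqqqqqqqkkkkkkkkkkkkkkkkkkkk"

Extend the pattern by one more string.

wwwwwwwwwwwwqqqqqqqqqqqqqkkkkkkkkkkkkkkkkkkkkkkk

Each string has the form w^{2n-2} q^{2n-1} k^{3n+2}, where the shown terms are n = 3, 4, 5, 6.
For the next term, n = 7, so the run lengths are 12, 13, 23.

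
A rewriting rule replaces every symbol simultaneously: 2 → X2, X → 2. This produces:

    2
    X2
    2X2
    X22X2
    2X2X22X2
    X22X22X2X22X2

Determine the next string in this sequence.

Rewriting the 13 symbols of X22X22X2X22X2 one by one yields 2 X2 X2 2 X2 X2 2 X2 2 X2 X2 2 X2; concatenated:

2X2X22X2X22X22X2X22X2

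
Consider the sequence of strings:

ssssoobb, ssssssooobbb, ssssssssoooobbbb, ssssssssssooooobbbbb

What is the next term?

Term n consists of 2n s's, followed by n o's, followed by n b's, where the shown terms are n = 2, 3, 4, 5.
At n = 6 the blocks have lengths 12, 6, 6.

ssssssssssssoooooobbbbbb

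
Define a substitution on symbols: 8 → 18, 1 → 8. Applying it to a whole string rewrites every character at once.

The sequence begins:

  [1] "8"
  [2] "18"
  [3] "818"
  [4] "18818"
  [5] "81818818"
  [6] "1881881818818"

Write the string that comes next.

Rewriting the 13 symbols of 1881881818818 one by one yields 8 18 18 8 18 18 8 18 8 18 18 8 18; concatenated:

818188181881881818818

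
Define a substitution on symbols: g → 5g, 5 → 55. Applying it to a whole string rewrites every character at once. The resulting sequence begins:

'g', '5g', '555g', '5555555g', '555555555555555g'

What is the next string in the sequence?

Rewriting the 16 symbols of 555555555555555g one by one yields 55 55 55 55 55 55 55 55 55 55 55 55 55 55 55 5g; concatenated:

5555555555555555555555555555555g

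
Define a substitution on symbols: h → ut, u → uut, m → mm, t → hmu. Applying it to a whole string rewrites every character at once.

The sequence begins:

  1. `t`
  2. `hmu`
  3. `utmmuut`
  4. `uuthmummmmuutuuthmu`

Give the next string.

Rewriting the 19 symbols of uuthmummmmuutuuthmu one by one yields uut uut hmu ut mm uut mm mm mm mm uut uut hmu uut uut hmu ut mm uut; concatenated:

uutuuthmuutmmuutmmmmmmmmuutuuthmuuutuuthmuutmmuut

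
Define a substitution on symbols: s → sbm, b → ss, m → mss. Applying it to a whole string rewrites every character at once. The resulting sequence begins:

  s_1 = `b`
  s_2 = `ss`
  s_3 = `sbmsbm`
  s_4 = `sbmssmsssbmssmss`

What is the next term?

Applying the rule to each of the 16 symbols of sbmssmsssbmssmss gives the pieces sbm ss mss sbm sbm mss sbm sbm sbm ss mss sbm sbm mss sbm sbm, which concatenate to the answer.

sbmssmsssbmsbmmsssbmsbmsbmssmsssbmsbmmsssbmsbm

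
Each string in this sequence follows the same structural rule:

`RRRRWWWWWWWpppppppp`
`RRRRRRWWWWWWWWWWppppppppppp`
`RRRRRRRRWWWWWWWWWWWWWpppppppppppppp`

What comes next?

Each string has the form R^{2n} W^{3n+1} p^{3n+2}, where the shown terms are n = 2, 3, 4.
For the next term, n = 5, so the run lengths are 10, 16, 17.

RRRRRRRRRRWWWWWWWWWWWWWWWWppppppppppppppppp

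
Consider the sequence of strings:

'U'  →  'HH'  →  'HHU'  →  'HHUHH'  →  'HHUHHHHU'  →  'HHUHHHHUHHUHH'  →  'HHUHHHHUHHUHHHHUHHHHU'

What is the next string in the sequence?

HHUHHHHUHHUHHHHUHHHHUHHUHHHHUHHUHH

This is a Fibonacci-style word recurrence s(k) = s(k−1)·s(k−2): e.g. HH·U = HHU.
The next term joins HHUHHHHUHHUHHHHUHHHHU and HHUHHHHUHHUHH.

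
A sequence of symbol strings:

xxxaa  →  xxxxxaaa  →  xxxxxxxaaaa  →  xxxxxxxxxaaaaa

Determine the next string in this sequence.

xxxxxxxxxxxaaaaaa

Term n consists of 2n-1 x's, followed by n a's, where the shown terms are n = 2, 3, 4, 5.
At n = 6 the blocks have lengths 11, 6.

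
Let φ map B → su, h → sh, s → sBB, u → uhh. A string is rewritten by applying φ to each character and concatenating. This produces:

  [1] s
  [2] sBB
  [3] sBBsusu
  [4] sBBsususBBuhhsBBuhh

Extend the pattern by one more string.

sBBsususBBuhhsBBuhhsBBsusuuhhshshsBBsusuuhhshsh

Replace each of the 19 characters of sBBsususBBuhhsBBuhh in place — sBB su su sBB uhh sBB uhh sBB su su uhh sh sh sBB su su uhh sh sh — and concatenate.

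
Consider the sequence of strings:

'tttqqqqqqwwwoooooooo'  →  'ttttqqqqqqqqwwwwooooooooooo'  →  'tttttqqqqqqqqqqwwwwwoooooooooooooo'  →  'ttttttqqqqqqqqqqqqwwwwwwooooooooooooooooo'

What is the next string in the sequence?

Reading off run lengths: t runs 3, 4, 5, 6; q runs 6, 8, 10, 12; w runs 3, 4, 5, 6; o runs 8, 11, 14, 17 — each is linear in n, where the shown terms are n = 2, 3, 4, 5.
At n = 6 the blocks have lengths 7, 14, 7, 20.

tttttttqqqqqqqqqqqqqqwwwwwwwoooooooooooooooooooo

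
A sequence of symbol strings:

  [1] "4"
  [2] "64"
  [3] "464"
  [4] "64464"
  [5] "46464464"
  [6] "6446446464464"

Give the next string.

This is a Fibonacci-style word recurrence s(k) = s(k−2)·s(k−1): e.g. 4·64 = 464.
Continuing: 46464464 · 6446446464464 gives term 7.

464644646446446464464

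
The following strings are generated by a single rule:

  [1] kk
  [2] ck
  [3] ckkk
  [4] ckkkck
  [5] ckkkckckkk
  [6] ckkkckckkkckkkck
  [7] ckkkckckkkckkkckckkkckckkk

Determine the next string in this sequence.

This is a Fibonacci-style word recurrence s(k) = s(k−1)·s(k−2): e.g. ck·kk = ckkk.
So term 8 is ckkkckckkkckkkckckkkckckkk·ckkkckckkkckkkck.

ckkkckckkkckkkckckkkckckkkckkkckckkkckkkck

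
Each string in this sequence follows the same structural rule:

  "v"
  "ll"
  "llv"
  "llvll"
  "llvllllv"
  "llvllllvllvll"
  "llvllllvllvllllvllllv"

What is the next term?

Each term (from the third on) is the previous term followed by the one before it: term 3 = ll·v = llv.
The next term joins llvllllvllvllllvllllv and llvllllvllvll.

llvllllvllvllllvllllvllvllllvllvll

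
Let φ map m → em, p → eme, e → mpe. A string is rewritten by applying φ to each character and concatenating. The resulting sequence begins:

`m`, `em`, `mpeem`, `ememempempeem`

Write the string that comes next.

mpeemmpeemmpeememempeememempempeem

Replace each of the 13 characters of ememempempeem in place — mpe em mpe em mpe em eme mpe em eme mpe mpe em — and concatenate.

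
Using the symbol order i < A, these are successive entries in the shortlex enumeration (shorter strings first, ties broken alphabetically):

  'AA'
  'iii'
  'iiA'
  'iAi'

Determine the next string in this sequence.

The successor of iAi increments the rightmost position that isn't already A and resets every position after it to i.

iAA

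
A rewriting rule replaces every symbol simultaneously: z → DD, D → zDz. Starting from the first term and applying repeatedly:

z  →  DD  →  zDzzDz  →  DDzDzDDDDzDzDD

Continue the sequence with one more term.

Rewriting the 14 symbols of DDzDzDDDDzDzDD one by one yields zDz zDz DD zDz DD zDz zDz zDz zDz DD zDz DD zDz zDz; concatenated:

zDzzDzDDzDzDDzDzzDzzDzzDzDDzDzDDzDzzDz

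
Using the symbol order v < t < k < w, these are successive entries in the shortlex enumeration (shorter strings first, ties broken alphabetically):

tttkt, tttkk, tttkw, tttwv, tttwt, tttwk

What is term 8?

Continuing the enumeration 2 steps past tttwk: tttwk → tttww → (answer).

ttkvv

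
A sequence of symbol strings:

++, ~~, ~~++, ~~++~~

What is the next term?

~~++~~~~++

Each term (from the third on) is the previous term followed by the one before it: term 3 = ~~·++ = ~~++.
Continuing: ~~++~~ · ~~++ gives term 5.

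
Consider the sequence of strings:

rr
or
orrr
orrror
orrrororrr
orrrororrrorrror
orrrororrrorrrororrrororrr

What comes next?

orrrororrrorrrororrrororrrorrrororrrorrror

Each term (from the third on) is the previous term followed by the one before it: term 3 = or·rr = orrr.
The next term joins orrrororrrorrrororrrororrr and orrrororrrorrror.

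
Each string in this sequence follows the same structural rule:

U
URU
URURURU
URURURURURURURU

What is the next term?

URURURURURURURURURURURURURURURU

Every step duplicates the string with 'R' between the halves.
One more doubling of URURURURURURURU gives the answer.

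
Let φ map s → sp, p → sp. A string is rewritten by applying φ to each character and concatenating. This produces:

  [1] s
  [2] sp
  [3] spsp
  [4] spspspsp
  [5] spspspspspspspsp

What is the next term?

Rewriting the 16 symbols of spspspspspspspsp one by one yields sp sp sp sp sp sp sp sp sp sp sp sp sp sp sp sp; concatenated:

spspspspspspspspspspspspspspspsp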